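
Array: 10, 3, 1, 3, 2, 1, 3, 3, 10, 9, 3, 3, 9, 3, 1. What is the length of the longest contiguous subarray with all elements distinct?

3

add 10: [10] len 1
add 3: [10, 3] len 2
add 1: [10, 3, 1] len 3
add 3 (repeat 3, move left end past it): [1, 3] len 2
add 2: [1, 3, 2] len 3
add 1 (repeat 1, move left end past it): [3, 2, 1] len 3
add 3 (repeat 3, move left end past it): [2, 1, 3] len 3
add 3 (repeat 3, move left end past it): [3] len 1
add 10: [3, 10] len 2
add 9: [3, 10, 9] len 3
add 3 (repeat 3, move left end past it): [10, 9, 3] len 3
add 3 (repeat 3, move left end past it): [3] len 1
add 9: [3, 9] len 2
add 3 (repeat 3, move left end past it): [9, 3] len 2
add 1: [9, 3, 1] len 3
Longest all-distinct length: 3.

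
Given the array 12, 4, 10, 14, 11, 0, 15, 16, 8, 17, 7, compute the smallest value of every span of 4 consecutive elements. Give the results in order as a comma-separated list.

[12, 4, 10, 14] → min 4
[4, 10, 14, 11] → min 4
[10, 14, 11, 0] → min 0
[14, 11, 0, 15] → min 0
[11, 0, 15, 16] → min 0
[0, 15, 16, 8] → min 0
[15, 16, 8, 17] → min 8
[16, 8, 17, 7] → min 7

4, 4, 0, 0, 0, 0, 8, 7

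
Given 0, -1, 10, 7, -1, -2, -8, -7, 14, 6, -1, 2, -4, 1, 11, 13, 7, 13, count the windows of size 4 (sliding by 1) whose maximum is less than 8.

4

(0, -1, 10, 7) → max 10
(-1, 10, 7, -1) → max 10
(10, 7, -1, -2) → max 10
(7, -1, -2, -8) → max 7  < 8 ✓
(-1, -2, -8, -7) → max -1  < 8 ✓
(-2, -8, -7, 14) → max 14
(-8, -7, 14, 6) → max 14
(-7, 14, 6, -1) → max 14
(14, 6, -1, 2) → max 14
(6, -1, 2, -4) → max 6  < 8 ✓
(-1, 2, -4, 1) → max 2  < 8 ✓
(2, -4, 1, 11) → max 11
(-4, 1, 11, 13) → max 13
(1, 11, 13, 7) → max 13
(11, 13, 7, 13) → max 13
4 windows satisfy the condition.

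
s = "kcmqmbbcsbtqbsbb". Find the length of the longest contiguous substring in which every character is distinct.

add k: [k] len 1
add c: [k, c] len 2
add m: [k, c, m] len 3
add q: [k, c, m, q] len 4
add m (repeat m, move left end past it): [q, m] len 2
add b: [q, m, b] len 3
add b (repeat b, move left end past it): [b] len 1
add c: [b, c] len 2
add s: [b, c, s] len 3
add b (repeat b, move left end past it): [c, s, b] len 3
add t: [c, s, b, t] len 4
add q: [c, s, b, t, q] len 5
add b (repeat b, move left end past it): [t, q, b] len 3
add s: [t, q, b, s] len 4
add b (repeat b, move left end past it): [s, b] len 2
add b (repeat b, move left end past it): [b] len 1
Longest all-distinct length: 5.

5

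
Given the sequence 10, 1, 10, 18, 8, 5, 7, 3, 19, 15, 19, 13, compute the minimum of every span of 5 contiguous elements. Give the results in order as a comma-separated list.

(10, 1, 10, 18, 8) → min 1
(1, 10, 18, 8, 5) → min 1
(10, 18, 8, 5, 7) → min 5
(18, 8, 5, 7, 3) → min 3
(8, 5, 7, 3, 19) → min 3
(5, 7, 3, 19, 15) → min 3
(7, 3, 19, 15, 19) → min 3
(3, 19, 15, 19, 13) → min 3

1, 1, 5, 3, 3, 3, 3, 3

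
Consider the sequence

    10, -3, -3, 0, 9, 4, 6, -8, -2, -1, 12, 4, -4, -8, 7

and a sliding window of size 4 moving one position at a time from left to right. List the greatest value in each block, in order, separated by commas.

10, 9, 9, 9, 9, 6, 6, 12, 12, 12, 12, 7

10 -3 -3 0 → max 10
-3 -3 0 9 → max 9
-3 0 9 4 → max 9
0 9 4 6 → max 9
9 4 6 -8 → max 9
4 6 -8 -2 → max 6
6 -8 -2 -1 → max 6
-8 -2 -1 12 → max 12
-2 -1 12 4 → max 12
-1 12 4 -4 → max 12
12 4 -4 -8 → max 12
4 -4 -8 7 → max 7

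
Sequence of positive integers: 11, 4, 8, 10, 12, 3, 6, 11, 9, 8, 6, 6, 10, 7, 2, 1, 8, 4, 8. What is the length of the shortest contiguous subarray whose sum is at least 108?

add 11: running sum 11 < 108
add 4: running sum 15 < 108
add 8: running sum 23 < 108
add 10: running sum 33 < 108
add 12: running sum 45 < 108
add 3: running sum 48 < 108
add 6: running sum 54 < 108
add 11: running sum 65 < 108
add 9: running sum 74 < 108
add 8: running sum 82 < 108
add 6: running sum 88 < 108
add 6: running sum 94 < 108
add 10: running sum 104 < 108
add 7: shortest ending here [11, 4, 8, 10, 12, 3, 6, 11, 9, 8, 6, 6, 10, 7] sum 111, len 14
add 2: shortest ending here [11, 4, 8, 10, 12, 3, 6, 11, 9, 8, 6, 6, 10, 7, 2] sum 113, len 15
add 1: shortest ending here [11, 4, 8, 10, 12, 3, 6, 11, 9, 8, 6, 6, 10, 7, 2, 1] sum 114, len 16
add 8: shortest ending here [4, 8, 10, 12, 3, 6, 11, 9, 8, 6, 6, 10, 7, 2, 1, 8] sum 111, len 16
add 4: shortest ending here [8, 10, 12, 3, 6, 11, 9, 8, 6, 6, 10, 7, 2, 1, 8, 4] sum 111, len 16
add 8: shortest ending here [10, 12, 3, 6, 11, 9, 8, 6, 6, 10, 7, 2, 1, 8, 4, 8] sum 111, len 16
Shortest qualifying length: 14.

14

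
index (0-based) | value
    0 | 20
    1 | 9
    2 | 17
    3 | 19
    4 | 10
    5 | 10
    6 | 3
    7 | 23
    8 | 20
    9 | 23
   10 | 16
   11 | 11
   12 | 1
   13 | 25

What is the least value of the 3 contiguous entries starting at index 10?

1

Elements at indices 10..12: 16, 11, 1
min(16, 11, 1) = 1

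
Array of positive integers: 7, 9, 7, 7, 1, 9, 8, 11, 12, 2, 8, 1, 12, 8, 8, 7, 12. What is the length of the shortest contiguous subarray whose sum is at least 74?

10

Extend right; whenever the sum reaches 74, record the length and shrink from the left:
add 7: running sum 7 < 74
add 9: running sum 16 < 74
add 7: running sum 23 < 74
add 7: running sum 30 < 74
add 1: running sum 31 < 74
add 9: running sum 40 < 74
add 8: running sum 48 < 74
add 11: running sum 59 < 74
add 12: running sum 71 < 74
add 2: running sum 73 < 74
add 8: shortest ending here [9, 7, 7, 1, 9, 8, 11, 12, 2, 8] sum 74, len 10
add 1: shortest ending here [9, 7, 7, 1, 9, 8, 11, 12, 2, 8, 1] sum 75, len 11
add 12: shortest ending here [7, 7, 1, 9, 8, 11, 12, 2, 8, 1, 12] sum 78, len 11
add 8: shortest ending here [7, 1, 9, 8, 11, 12, 2, 8, 1, 12, 8] sum 79, len 11
add 8: shortest ending here [9, 8, 11, 12, 2, 8, 1, 12, 8, 8] sum 79, len 10
add 7: shortest ending here [8, 11, 12, 2, 8, 1, 12, 8, 8, 7] sum 77, len 10
add 12: shortest ending here [11, 12, 2, 8, 1, 12, 8, 8, 7, 12] sum 81, len 10
Shortest qualifying length: 10.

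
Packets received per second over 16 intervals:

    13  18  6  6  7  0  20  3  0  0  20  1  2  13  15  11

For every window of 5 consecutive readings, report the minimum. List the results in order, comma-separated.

(13, 18, 6, 6, 7) → min 6
(18, 6, 6, 7, 0) → min 0
(6, 6, 7, 0, 20) → min 0
(6, 7, 0, 20, 3) → min 0
(7, 0, 20, 3, 0) → min 0
(0, 20, 3, 0, 0) → min 0
(20, 3, 0, 0, 20) → min 0
(3, 0, 0, 20, 1) → min 0
(0, 0, 20, 1, 2) → min 0
(0, 20, 1, 2, 13) → min 0
(20, 1, 2, 13, 15) → min 1
(1, 2, 13, 15, 11) → min 1

6, 0, 0, 0, 0, 0, 0, 0, 0, 0, 1, 1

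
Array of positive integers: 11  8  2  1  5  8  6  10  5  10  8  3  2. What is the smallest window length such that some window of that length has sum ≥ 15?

add 11: running sum 11 < 15
end 1: [11, 8] sum 19, len 2
end 2: [11, 8, 2] sum 21, len 3
end 3: [11, 8, 2, 1] sum 22, len 4
end 4: [8, 2, 1, 5] sum 16, len 4
end 5: [2, 1, 5, 8] sum 16, len 4
end 6: [5, 8, 6] sum 19, len 3
end 7: [6, 10] sum 16, len 2
end 8: [10, 5] sum 15, len 2
end 9: [5, 10] sum 15, len 2
end 10: [10, 8] sum 18, len 2
end 11: [10, 8, 3] sum 21, len 3
end 12: [10, 8, 3, 2] sum 23, len 4
Shortest qualifying length: 2.

2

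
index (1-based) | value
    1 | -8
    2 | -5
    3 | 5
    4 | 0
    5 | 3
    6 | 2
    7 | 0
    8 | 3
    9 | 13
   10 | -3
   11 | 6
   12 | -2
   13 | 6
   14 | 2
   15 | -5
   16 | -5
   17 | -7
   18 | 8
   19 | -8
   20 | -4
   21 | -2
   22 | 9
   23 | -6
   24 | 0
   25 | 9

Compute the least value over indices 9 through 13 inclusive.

-3

Elements at indices 9..13: 13, -3, 6, -2, 6
min(13, -3, 6, -2, 6) = -3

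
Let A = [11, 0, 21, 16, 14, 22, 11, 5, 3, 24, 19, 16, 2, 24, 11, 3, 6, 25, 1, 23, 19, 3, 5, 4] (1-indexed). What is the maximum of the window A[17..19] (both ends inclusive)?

25

Elements at indices 17..19: 6, 25, 1
max(6, 25, 1) = 25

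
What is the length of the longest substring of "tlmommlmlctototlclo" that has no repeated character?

5

add t: [t] len 1
add l: [t, l] len 2
add m: [t, l, m] len 3
add o: [t, l, m, o] len 4
add m (repeat m, move left end past it): [o, m] len 2
add m (repeat m, move left end past it): [m] len 1
add l: [m, l] len 2
add m (repeat m, move left end past it): [l, m] len 2
add l (repeat l, move left end past it): [m, l] len 2
add c: [m, l, c] len 3
add t: [m, l, c, t] len 4
add o: [m, l, c, t, o] len 5
add t (repeat t, move left end past it): [o, t] len 2
add o (repeat o, move left end past it): [t, o] len 2
add t (repeat t, move left end past it): [o, t] len 2
add l: [o, t, l] len 3
add c: [o, t, l, c] len 4
add l (repeat l, move left end past it): [c, l] len 2
add o: [c, l, o] len 3
Longest all-distinct length: 5.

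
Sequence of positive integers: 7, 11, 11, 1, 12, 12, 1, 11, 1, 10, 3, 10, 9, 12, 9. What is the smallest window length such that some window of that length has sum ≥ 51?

Extend right; whenever the sum reaches 51, record the length and shrink from the left:
add 7: running sum 7 < 51
add 11: running sum 18 < 51
add 11: running sum 29 < 51
add 1: running sum 30 < 51
add 12: running sum 42 < 51
add 12: shortest ending here [7, 11, 11, 1, 12, 12] sum 54, len 6
add 1: shortest ending here [7, 11, 11, 1, 12, 12, 1] sum 55, len 7
add 11: shortest ending here [11, 11, 1, 12, 12, 1, 11] sum 59, len 7
add 1: shortest ending here [11, 11, 1, 12, 12, 1, 11, 1] sum 60, len 8
add 10: shortest ending here [11, 1, 12, 12, 1, 11, 1, 10] sum 59, len 8
add 3: shortest ending here [1, 12, 12, 1, 11, 1, 10, 3] sum 51, len 8
add 10: shortest ending here [12, 12, 1, 11, 1, 10, 3, 10] sum 60, len 8
add 9: shortest ending here [12, 1, 11, 1, 10, 3, 10, 9] sum 57, len 8
add 12: shortest ending here [11, 1, 10, 3, 10, 9, 12] sum 56, len 7
add 9: shortest ending here [10, 3, 10, 9, 12, 9] sum 53, len 6
Shortest qualifying length: 6.

6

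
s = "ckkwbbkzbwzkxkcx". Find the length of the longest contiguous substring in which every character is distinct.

add c: [c] len 1
add k: [c, k] len 2
add k (repeat k, move left end past it): [k] len 1
add w: [k, w] len 2
add b: [k, w, b] len 3
add b (repeat b, move left end past it): [b] len 1
add k: [b, k] len 2
add z: [b, k, z] len 3
add b (repeat b, move left end past it): [k, z, b] len 3
add w: [k, z, b, w] len 4
add z (repeat z, move left end past it): [b, w, z] len 3
add k: [b, w, z, k] len 4
add x: [b, w, z, k, x] len 5
add k (repeat k, move left end past it): [x, k] len 2
add c: [x, k, c] len 3
add x (repeat x, move left end past it): [k, c, x] len 3
Longest all-distinct length: 5.

5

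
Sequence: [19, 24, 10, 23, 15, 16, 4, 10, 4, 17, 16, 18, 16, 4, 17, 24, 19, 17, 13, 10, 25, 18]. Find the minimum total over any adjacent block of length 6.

Window sums for each of the 17 positions:
(19, 24, 10, 23, 15, 16) → sum 107
(24, 10, 23, 15, 16, 4) → sum 92
(10, 23, 15, 16, 4, 10) → sum 78
(23, 15, 16, 4, 10, 4) → sum 72
(15, 16, 4, 10, 4, 17) → sum 66
(16, 4, 10, 4, 17, 16) → sum 67
(4, 10, 4, 17, 16, 18) → sum 69
(10, 4, 17, 16, 18, 16) → sum 81
(4, 17, 16, 18, 16, 4) → sum 75
(17, 16, 18, 16, 4, 17) → sum 88
(16, 18, 16, 4, 17, 24) → sum 95
(18, 16, 4, 17, 24, 19) → sum 98
(16, 4, 17, 24, 19, 17) → sum 97
(4, 17, 24, 19, 17, 13) → sum 94
(17, 24, 19, 17, 13, 10) → sum 100
(24, 19, 17, 13, 10, 25) → sum 108
(19, 17, 13, 10, 25, 18) → sum 102
Minimum of these is 66.

66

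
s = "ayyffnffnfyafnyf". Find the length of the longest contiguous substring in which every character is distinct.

4

add a: [a] len 1
add y: [a, y] len 2
add y (repeat y, move left end past it): [y] len 1
add f: [y, f] len 2
add f (repeat f, move left end past it): [f] len 1
add n: [f, n] len 2
add f (repeat f, move left end past it): [n, f] len 2
add f (repeat f, move left end past it): [f] len 1
add n: [f, n] len 2
add f (repeat f, move left end past it): [n, f] len 2
add y: [n, f, y] len 3
add a: [n, f, y, a] len 4
add f (repeat f, move left end past it): [y, a, f] len 3
add n: [y, a, f, n] len 4
add y (repeat y, move left end past it): [a, f, n, y] len 4
add f (repeat f, move left end past it): [n, y, f] len 3
Longest all-distinct length: 4.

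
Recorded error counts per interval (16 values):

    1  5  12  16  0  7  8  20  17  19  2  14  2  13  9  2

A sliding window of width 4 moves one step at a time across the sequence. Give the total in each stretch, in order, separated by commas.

34, 33, 35, 31, 35, 52, 64, 58, 52, 37, 31, 38, 26

Sliding a size-4 window across the 16 values:
(1, 5, 12, 16) → sum 34
(5, 12, 16, 0) → sum 33
(12, 16, 0, 7) → sum 35
(16, 0, 7, 8) → sum 31
(0, 7, 8, 20) → sum 35
(7, 8, 20, 17) → sum 52
(8, 20, 17, 19) → sum 64
(20, 17, 19, 2) → sum 58
(17, 19, 2, 14) → sum 52
(19, 2, 14, 2) → sum 37
(2, 14, 2, 13) → sum 31
(14, 2, 13, 9) → sum 38
(2, 13, 9, 2) → sum 26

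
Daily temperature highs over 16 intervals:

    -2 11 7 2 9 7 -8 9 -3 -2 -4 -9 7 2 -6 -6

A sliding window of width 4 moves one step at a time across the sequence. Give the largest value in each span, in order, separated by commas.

-2 11 7 2 → max 11
11 7 2 9 → max 11
7 2 9 7 → max 9
2 9 7 -8 → max 9
9 7 -8 9 → max 9
7 -8 9 -3 → max 9
-8 9 -3 -2 → max 9
9 -3 -2 -4 → max 9
-3 -2 -4 -9 → max -2
-2 -4 -9 7 → max 7
-4 -9 7 2 → max 7
-9 7 2 -6 → max 7
7 2 -6 -6 → max 7

11, 11, 9, 9, 9, 9, 9, 9, -2, 7, 7, 7, 7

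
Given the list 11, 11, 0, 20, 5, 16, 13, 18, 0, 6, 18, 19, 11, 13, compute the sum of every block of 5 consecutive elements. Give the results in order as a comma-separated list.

47, 52, 54, 72, 52, 53, 55, 61, 54, 67

11 11 0 20 5 → sum 47
11 0 20 5 16 → sum 52
0 20 5 16 13 → sum 54
20 5 16 13 18 → sum 72
5 16 13 18 0 → sum 52
16 13 18 0 6 → sum 53
13 18 0 6 18 → sum 55
18 0 6 18 19 → sum 61
0 6 18 19 11 → sum 54
6 18 19 11 13 → sum 67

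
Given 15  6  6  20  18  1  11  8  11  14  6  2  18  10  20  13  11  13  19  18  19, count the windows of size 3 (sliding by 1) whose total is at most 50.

18

(15, 6, 6) → sum 27  ≤ 50 ✓
(6, 6, 20) → sum 32  ≤ 50 ✓
(6, 20, 18) → sum 44  ≤ 50 ✓
(20, 18, 1) → sum 39  ≤ 50 ✓
(18, 1, 11) → sum 30  ≤ 50 ✓
(1, 11, 8) → sum 20  ≤ 50 ✓
(11, 8, 11) → sum 30  ≤ 50 ✓
(8, 11, 14) → sum 33  ≤ 50 ✓
(11, 14, 6) → sum 31  ≤ 50 ✓
(14, 6, 2) → sum 22  ≤ 50 ✓
(6, 2, 18) → sum 26  ≤ 50 ✓
(2, 18, 10) → sum 30  ≤ 50 ✓
(18, 10, 20) → sum 48  ≤ 50 ✓
(10, 20, 13) → sum 43  ≤ 50 ✓
(20, 13, 11) → sum 44  ≤ 50 ✓
(13, 11, 13) → sum 37  ≤ 50 ✓
(11, 13, 19) → sum 43  ≤ 50 ✓
(13, 19, 18) → sum 50  ≤ 50 ✓
(19, 18, 19) → sum 56
18 windows satisfy the condition.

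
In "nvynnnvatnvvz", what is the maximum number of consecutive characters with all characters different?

[n] len 1
[n, v] len 2
[n, v, y] len 3
[v, y, n] len 3
[n] len 1
[n] len 1
[n, v] len 2
[n, v, a] len 3
[n, v, a, t] len 4
[v, a, t, n] len 4
[a, t, n, v] len 4
[v] len 1
[v, z] len 2
Longest all-distinct length: 4.

4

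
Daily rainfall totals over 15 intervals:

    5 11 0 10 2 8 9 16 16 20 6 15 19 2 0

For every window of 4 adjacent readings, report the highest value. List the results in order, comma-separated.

11, 11, 10, 10, 16, 16, 20, 20, 20, 20, 19, 19

5 11 0 10 → max 11
11 0 10 2 → max 11
0 10 2 8 → max 10
10 2 8 9 → max 10
2 8 9 16 → max 16
8 9 16 16 → max 16
9 16 16 20 → max 20
16 16 20 6 → max 20
16 20 6 15 → max 20
20 6 15 19 → max 20
6 15 19 2 → max 19
15 19 2 0 → max 19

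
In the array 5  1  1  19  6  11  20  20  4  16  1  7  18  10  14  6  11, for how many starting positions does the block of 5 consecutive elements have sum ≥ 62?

2

[5, 1, 1, 19, 6] → sum 32
[1, 1, 19, 6, 11] → sum 38
[1, 19, 6, 11, 20] → sum 57
[19, 6, 11, 20, 20] → sum 76  ≥ 62 ✓
[6, 11, 20, 20, 4] → sum 61
[11, 20, 20, 4, 16] → sum 71  ≥ 62 ✓
[20, 20, 4, 16, 1] → sum 61
[20, 4, 16, 1, 7] → sum 48
[4, 16, 1, 7, 18] → sum 46
[16, 1, 7, 18, 10] → sum 52
[1, 7, 18, 10, 14] → sum 50
[7, 18, 10, 14, 6] → sum 55
[18, 10, 14, 6, 11] → sum 59
2 windows satisfy the condition.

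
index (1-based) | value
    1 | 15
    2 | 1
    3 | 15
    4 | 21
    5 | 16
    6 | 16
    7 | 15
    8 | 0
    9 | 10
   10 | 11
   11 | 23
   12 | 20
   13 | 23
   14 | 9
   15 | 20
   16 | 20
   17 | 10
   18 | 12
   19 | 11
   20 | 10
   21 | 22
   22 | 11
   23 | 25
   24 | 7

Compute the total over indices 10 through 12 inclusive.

54

Elements at indices 10..12: 11, 23, 20
sum(11, 23, 20) = 54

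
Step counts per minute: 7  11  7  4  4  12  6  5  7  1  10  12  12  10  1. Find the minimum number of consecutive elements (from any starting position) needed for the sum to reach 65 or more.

add 7: running sum 7 < 65
add 11: running sum 18 < 65
add 7: running sum 25 < 65
add 4: running sum 29 < 65
add 4: running sum 33 < 65
add 12: running sum 45 < 65
add 6: running sum 51 < 65
add 5: running sum 56 < 65
add 7: running sum 63 < 65
add 1: running sum 64 < 65
add 10: shortest ending here [11, 7, 4, 4, 12, 6, 5, 7, 1, 10] sum 67, len 10
add 12: shortest ending here [7, 4, 4, 12, 6, 5, 7, 1, 10, 12] sum 68, len 10
add 12: shortest ending here [12, 6, 5, 7, 1, 10, 12, 12] sum 65, len 8
add 10: shortest ending here [12, 6, 5, 7, 1, 10, 12, 12, 10] sum 75, len 9
add 1: shortest ending here [12, 6, 5, 7, 1, 10, 12, 12, 10, 1] sum 76, len 10
Shortest qualifying length: 8.

8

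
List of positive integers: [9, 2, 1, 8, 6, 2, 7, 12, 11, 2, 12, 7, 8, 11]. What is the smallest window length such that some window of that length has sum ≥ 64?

add 9: running sum 9 < 64
add 2: running sum 11 < 64
add 1: running sum 12 < 64
add 8: running sum 20 < 64
add 6: running sum 26 < 64
add 2: running sum 28 < 64
add 7: running sum 35 < 64
add 12: running sum 47 < 64
add 11: running sum 58 < 64
add 2: running sum 60 < 64
end 10: [9, 2, 1, 8, 6, 2, 7, 12, 11, 2, 12] sum 72, len 11
end 11: [8, 6, 2, 7, 12, 11, 2, 12, 7] sum 67, len 9
end 12: [6, 2, 7, 12, 11, 2, 12, 7, 8] sum 67, len 9
end 13: [7, 12, 11, 2, 12, 7, 8, 11] sum 70, len 8
Shortest qualifying length: 8.

8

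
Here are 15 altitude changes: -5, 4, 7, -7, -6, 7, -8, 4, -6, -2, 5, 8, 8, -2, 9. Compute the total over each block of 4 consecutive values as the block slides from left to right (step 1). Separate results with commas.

-5 4 7 -7 → sum -1
4 7 -7 -6 → sum -2
7 -7 -6 7 → sum 1
-7 -6 7 -8 → sum -14
-6 7 -8 4 → sum -3
7 -8 4 -6 → sum -3
-8 4 -6 -2 → sum -12
4 -6 -2 5 → sum 1
-6 -2 5 8 → sum 5
-2 5 8 8 → sum 19
5 8 8 -2 → sum 19
8 8 -2 9 → sum 23

-1, -2, 1, -14, -3, -3, -12, 1, 5, 19, 19, 23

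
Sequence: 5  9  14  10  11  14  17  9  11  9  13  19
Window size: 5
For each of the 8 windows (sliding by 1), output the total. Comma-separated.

5 9 14 10 11 → sum 49
9 14 10 11 14 → sum 58
14 10 11 14 17 → sum 66
10 11 14 17 9 → sum 61
11 14 17 9 11 → sum 62
14 17 9 11 9 → sum 60
17 9 11 9 13 → sum 59
9 11 9 13 19 → sum 61

49, 58, 66, 61, 62, 60, 59, 61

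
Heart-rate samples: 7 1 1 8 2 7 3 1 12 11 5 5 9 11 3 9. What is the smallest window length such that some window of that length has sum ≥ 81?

Extend right; whenever the sum reaches 81, record the length and shrink from the left:
add 7: running sum 7 < 81
add 1: running sum 8 < 81
add 1: running sum 9 < 81
add 8: running sum 17 < 81
add 2: running sum 19 < 81
add 7: running sum 26 < 81
add 3: running sum 29 < 81
add 1: running sum 30 < 81
add 12: running sum 42 < 81
add 11: running sum 53 < 81
add 5: running sum 58 < 81
add 5: running sum 63 < 81
add 9: running sum 72 < 81
end 13: [7, 1, 1, 8, 2, 7, 3, 1, 12, 11, 5, 5, 9, 11] sum 83, len 14
end 14: [7, 1, 1, 8, 2, 7, 3, 1, 12, 11, 5, 5, 9, 11, 3] sum 86, len 15
end 15: [8, 2, 7, 3, 1, 12, 11, 5, 5, 9, 11, 3, 9] sum 86, len 13
Shortest qualifying length: 13.

13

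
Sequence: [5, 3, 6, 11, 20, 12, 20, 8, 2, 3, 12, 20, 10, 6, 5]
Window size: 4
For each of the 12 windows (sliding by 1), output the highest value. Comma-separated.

Sliding a size-4 window across the 15 values:
(5, 3, 6, 11) → max 11
(3, 6, 11, 20) → max 20
(6, 11, 20, 12) → max 20
(11, 20, 12, 20) → max 20
(20, 12, 20, 8) → max 20
(12, 20, 8, 2) → max 20
(20, 8, 2, 3) → max 20
(8, 2, 3, 12) → max 12
(2, 3, 12, 20) → max 20
(3, 12, 20, 10) → max 20
(12, 20, 10, 6) → max 20
(20, 10, 6, 5) → max 20

11, 20, 20, 20, 20, 20, 20, 12, 20, 20, 20, 20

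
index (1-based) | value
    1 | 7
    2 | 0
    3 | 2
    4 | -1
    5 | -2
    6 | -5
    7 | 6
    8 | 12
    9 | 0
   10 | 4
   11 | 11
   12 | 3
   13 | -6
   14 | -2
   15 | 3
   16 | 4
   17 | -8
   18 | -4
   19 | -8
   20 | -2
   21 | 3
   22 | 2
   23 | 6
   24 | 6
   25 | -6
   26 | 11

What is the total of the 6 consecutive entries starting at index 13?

-13

Elements at indices 13..18: -6, -2, 3, 4, -8, -4
sum(-6, -2, 3, 4, -8, -4) = -13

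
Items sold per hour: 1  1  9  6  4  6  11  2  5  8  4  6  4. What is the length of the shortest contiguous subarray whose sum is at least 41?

Extend right; whenever the sum reaches 41, record the length and shrink from the left:
add 1: running sum 1 < 41
add 1: running sum 2 < 41
add 9: running sum 11 < 41
add 6: running sum 17 < 41
add 4: running sum 21 < 41
add 6: running sum 27 < 41
add 11: running sum 38 < 41
add 2: running sum 40 < 41
end 8: [9, 6, 4, 6, 11, 2, 5] sum 43, len 7
end 9: [6, 4, 6, 11, 2, 5, 8] sum 42, len 7
end 10: [6, 4, 6, 11, 2, 5, 8, 4] sum 46, len 8
end 11: [6, 11, 2, 5, 8, 4, 6] sum 42, len 7
end 12: [6, 11, 2, 5, 8, 4, 6, 4] sum 46, len 8
Shortest qualifying length: 7.

7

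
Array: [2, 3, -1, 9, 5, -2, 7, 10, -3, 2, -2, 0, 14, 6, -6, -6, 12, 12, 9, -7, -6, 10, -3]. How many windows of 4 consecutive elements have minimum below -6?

4

2 3 -1 9 → min -1
3 -1 9 5 → min -1
-1 9 5 -2 → min -2
9 5 -2 7 → min -2
5 -2 7 10 → min -2
-2 7 10 -3 → min -3
7 10 -3 2 → min -3
10 -3 2 -2 → min -3
-3 2 -2 0 → min -3
2 -2 0 14 → min -2
-2 0 14 6 → min -2
0 14 6 -6 → min -6
14 6 -6 -6 → min -6
6 -6 -6 12 → min -6
-6 -6 12 12 → min -6
-6 12 12 9 → min -6
12 12 9 -7 → min -7  < -6 ✓
12 9 -7 -6 → min -7  < -6 ✓
9 -7 -6 10 → min -7  < -6 ✓
-7 -6 10 -3 → min -7  < -6 ✓
4 windows satisfy the condition.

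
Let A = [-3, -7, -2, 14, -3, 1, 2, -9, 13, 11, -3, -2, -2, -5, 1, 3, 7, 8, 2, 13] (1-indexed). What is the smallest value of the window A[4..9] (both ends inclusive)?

Elements at indices 4..9: 14, -3, 1, 2, -9, 13
min(14, -3, 1, 2, -9, 13) = -9

-9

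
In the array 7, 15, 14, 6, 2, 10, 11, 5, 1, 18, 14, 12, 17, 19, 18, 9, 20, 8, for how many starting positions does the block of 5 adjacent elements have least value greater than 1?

(7, 15, 14, 6, 2) → min 2  > 1 ✓
(15, 14, 6, 2, 10) → min 2  > 1 ✓
(14, 6, 2, 10, 11) → min 2  > 1 ✓
(6, 2, 10, 11, 5) → min 2  > 1 ✓
(2, 10, 11, 5, 1) → min 1
(10, 11, 5, 1, 18) → min 1
(11, 5, 1, 18, 14) → min 1
(5, 1, 18, 14, 12) → min 1
(1, 18, 14, 12, 17) → min 1
(18, 14, 12, 17, 19) → min 12  > 1 ✓
(14, 12, 17, 19, 18) → min 12  > 1 ✓
(12, 17, 19, 18, 9) → min 9  > 1 ✓
(17, 19, 18, 9, 20) → min 9  > 1 ✓
(19, 18, 9, 20, 8) → min 8  > 1 ✓
9 windows satisfy the condition.

9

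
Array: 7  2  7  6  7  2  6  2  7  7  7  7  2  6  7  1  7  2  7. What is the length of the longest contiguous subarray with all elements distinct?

4

add 7: [7] len 1
add 2: [7, 2] len 2
add 7 (repeat 7, move left end past it): [2, 7] len 2
add 6: [2, 7, 6] len 3
add 7 (repeat 7, move left end past it): [6, 7] len 2
add 2: [6, 7, 2] len 3
add 6 (repeat 6, move left end past it): [7, 2, 6] len 3
add 2 (repeat 2, move left end past it): [6, 2] len 2
add 7: [6, 2, 7] len 3
add 7 (repeat 7, move left end past it): [7] len 1
add 7 (repeat 7, move left end past it): [7] len 1
add 7 (repeat 7, move left end past it): [7] len 1
add 2: [7, 2] len 2
add 6: [7, 2, 6] len 3
add 7 (repeat 7, move left end past it): [2, 6, 7] len 3
add 1: [2, 6, 7, 1] len 4
add 7 (repeat 7, move left end past it): [1, 7] len 2
add 2: [1, 7, 2] len 3
add 7 (repeat 7, move left end past it): [2, 7] len 2
Longest all-distinct length: 4.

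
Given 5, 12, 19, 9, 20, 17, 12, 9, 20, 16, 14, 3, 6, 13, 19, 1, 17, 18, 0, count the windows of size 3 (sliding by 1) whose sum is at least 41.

5 12 19 → sum 36
12 19 9 → sum 40
19 9 20 → sum 48  ≥ 41 ✓
9 20 17 → sum 46  ≥ 41 ✓
20 17 12 → sum 49  ≥ 41 ✓
17 12 9 → sum 38
12 9 20 → sum 41  ≥ 41 ✓
9 20 16 → sum 45  ≥ 41 ✓
20 16 14 → sum 50  ≥ 41 ✓
16 14 3 → sum 33
14 3 6 → sum 23
3 6 13 → sum 22
6 13 19 → sum 38
13 19 1 → sum 33
19 1 17 → sum 37
1 17 18 → sum 36
17 18 0 → sum 35
6 windows satisfy the condition.

6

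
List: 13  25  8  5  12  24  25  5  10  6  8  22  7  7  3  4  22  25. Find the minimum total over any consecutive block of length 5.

13 25 8 5 12 → sum 63
25 8 5 12 24 → sum 74
8 5 12 24 25 → sum 74
5 12 24 25 5 → sum 71
12 24 25 5 10 → sum 76
24 25 5 10 6 → sum 70
25 5 10 6 8 → sum 54
5 10 6 8 22 → sum 51
10 6 8 22 7 → sum 53
6 8 22 7 7 → sum 50
8 22 7 7 3 → sum 47
22 7 7 3 4 → sum 43
7 7 3 4 22 → sum 43
7 3 4 22 25 → sum 61
Minimum of these is 43.

43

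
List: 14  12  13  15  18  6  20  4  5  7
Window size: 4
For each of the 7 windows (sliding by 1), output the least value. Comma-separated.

(14, 12, 13, 15) → min 12
(12, 13, 15, 18) → min 12
(13, 15, 18, 6) → min 6
(15, 18, 6, 20) → min 6
(18, 6, 20, 4) → min 4
(6, 20, 4, 5) → min 4
(20, 4, 5, 7) → min 4

12, 12, 6, 6, 4, 4, 4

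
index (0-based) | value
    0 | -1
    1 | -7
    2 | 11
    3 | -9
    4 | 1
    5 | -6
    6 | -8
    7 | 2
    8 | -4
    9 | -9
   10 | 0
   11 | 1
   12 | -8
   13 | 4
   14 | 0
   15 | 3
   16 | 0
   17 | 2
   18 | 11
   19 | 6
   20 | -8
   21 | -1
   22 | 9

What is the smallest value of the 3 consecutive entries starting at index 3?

Elements at indices 3..5: -9, 1, -6
min(-9, 1, -6) = -9

-9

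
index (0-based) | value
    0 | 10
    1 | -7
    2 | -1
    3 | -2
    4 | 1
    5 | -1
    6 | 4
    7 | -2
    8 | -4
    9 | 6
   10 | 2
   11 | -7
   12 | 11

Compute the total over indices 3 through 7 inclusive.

0

Elements at indices 3..7: -2, 1, -1, 4, -2
sum(-2, 1, -1, 4, -2) = 0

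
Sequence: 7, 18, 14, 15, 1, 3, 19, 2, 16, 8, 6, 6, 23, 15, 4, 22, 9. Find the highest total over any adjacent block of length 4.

Window sums for each of the 14 positions:
7 18 14 15 → sum 54
18 14 15 1 → sum 48
14 15 1 3 → sum 33
15 1 3 19 → sum 38
1 3 19 2 → sum 25
3 19 2 16 → sum 40
19 2 16 8 → sum 45
2 16 8 6 → sum 32
16 8 6 6 → sum 36
8 6 6 23 → sum 43
6 6 23 15 → sum 50
6 23 15 4 → sum 48
23 15 4 22 → sum 64
15 4 22 9 → sum 50
Highest of these is 64.

64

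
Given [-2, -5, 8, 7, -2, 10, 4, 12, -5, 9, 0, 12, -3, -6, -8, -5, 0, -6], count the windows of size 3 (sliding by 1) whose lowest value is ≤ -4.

10

[-2, -5, 8] → min -5  ≤ -4 ✓
[-5, 8, 7] → min -5  ≤ -4 ✓
[8, 7, -2] → min -2
[7, -2, 10] → min -2
[-2, 10, 4] → min -2
[10, 4, 12] → min 4
[4, 12, -5] → min -5  ≤ -4 ✓
[12, -5, 9] → min -5  ≤ -4 ✓
[-5, 9, 0] → min -5  ≤ -4 ✓
[9, 0, 12] → min 0
[0, 12, -3] → min -3
[12, -3, -6] → min -6  ≤ -4 ✓
[-3, -6, -8] → min -8  ≤ -4 ✓
[-6, -8, -5] → min -8  ≤ -4 ✓
[-8, -5, 0] → min -8  ≤ -4 ✓
[-5, 0, -6] → min -6  ≤ -4 ✓
10 windows satisfy the condition.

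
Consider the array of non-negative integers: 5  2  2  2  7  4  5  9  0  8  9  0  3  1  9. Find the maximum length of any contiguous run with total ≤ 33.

Extend to the right; shrink from the left whenever the sum exceeds 33:
→ 5: sum 5, len 1
→ 2: sum 7, len 2
→ 2: sum 9, len 3
→ 2: sum 11, len 4
→ 7: sum 18, len 5
→ 4: sum 22, len 6
→ 5: sum 27, len 7
→ 9 (dropped 5): sum 31, len 7
→ 0: sum 31, len 8
→ 8 (dropped 2, 2, 2): sum 33, len 6
→ 9 (dropped 7, 4): sum 31, len 5
→ 0: sum 31, len 6
→ 3 (dropped 5): sum 29, len 6
→ 1: sum 30, len 7
→ 9 (dropped 9): sum 30, len 7
Longest length seen: 8.

8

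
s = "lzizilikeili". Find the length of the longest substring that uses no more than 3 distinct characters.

Extend right; when distinct count exceeds 3, shrink from the left:
[l] 1 distinct, len 1
[l, z] 2 distinct, len 2
[l, z, i] 3 distinct, len 3
[l, z, i, z] 3 distinct, len 4
[l, z, i, z, i] 3 distinct, len 5
[l, z, i, z, i, l] 3 distinct, len 6
[l, z, i, z, i, l, i] 3 distinct, len 7
[i, l, i, k] 3 distinct, len 4
[i, k, e] 3 distinct, len 3
[i, k, e, i] 3 distinct, len 4
[e, i, l] 3 distinct, len 3
[e, i, l, i] 3 distinct, len 4
Longest length with ≤3 distinct: 7.

7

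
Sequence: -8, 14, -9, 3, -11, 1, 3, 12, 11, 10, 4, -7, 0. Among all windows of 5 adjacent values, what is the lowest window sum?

(-8, 14, -9, 3, -11) → sum -11
(14, -9, 3, -11, 1) → sum -2
(-9, 3, -11, 1, 3) → sum -13
(3, -11, 1, 3, 12) → sum 8
(-11, 1, 3, 12, 11) → sum 16
(1, 3, 12, 11, 10) → sum 37
(3, 12, 11, 10, 4) → sum 40
(12, 11, 10, 4, -7) → sum 30
(11, 10, 4, -7, 0) → sum 18
Lowest of these is -13.

-13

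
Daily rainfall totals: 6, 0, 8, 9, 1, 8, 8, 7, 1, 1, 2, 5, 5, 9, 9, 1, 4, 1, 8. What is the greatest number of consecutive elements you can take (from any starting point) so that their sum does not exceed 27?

6

[6] sum 6 len 1
[6, 0] sum 6 len 2
[6, 0, 8] sum 14 len 3
[6, 0, 8, 9] sum 23 len 4
[6, 0, 8, 9, 1] sum 24 len 5
[0, 8, 9, 1, 8] sum 26 len 5
[9, 1, 8, 8] sum 26 len 4
[1, 8, 8, 7] sum 24 len 4
[1, 8, 8, 7, 1] sum 25 len 5
[1, 8, 8, 7, 1, 1] sum 26 len 6
[8, 8, 7, 1, 1, 2] sum 27 len 6
[8, 7, 1, 1, 2, 5] sum 24 len 6
[7, 1, 1, 2, 5, 5] sum 21 len 6
[1, 1, 2, 5, 5, 9] sum 23 len 6
[5, 9, 9] sum 23 len 3
[5, 9, 9, 1] sum 24 len 4
[9, 9, 1, 4] sum 23 len 4
[9, 9, 1, 4, 1] sum 24 len 5
[9, 1, 4, 1, 8] sum 23 len 5
Longest length seen: 6.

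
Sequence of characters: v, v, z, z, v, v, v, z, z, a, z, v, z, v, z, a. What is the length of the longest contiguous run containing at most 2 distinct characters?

[v] 1 distinct, len 1
[v, v] 1 distinct, len 2
[v, v, z] 2 distinct, len 3
[v, v, z, z] 2 distinct, len 4
[v, v, z, z, v] 2 distinct, len 5
[v, v, z, z, v, v] 2 distinct, len 6
[v, v, z, z, v, v, v] 2 distinct, len 7
[v, v, z, z, v, v, v, z] 2 distinct, len 8
[v, v, z, z, v, v, v, z, z] 2 distinct, len 9
[z, z, a] 2 distinct, len 3
[z, z, a, z] 2 distinct, len 4
[z, v] 2 distinct, len 2
[z, v, z] 2 distinct, len 3
[z, v, z, v] 2 distinct, len 4
[z, v, z, v, z] 2 distinct, len 5
[z, a] 2 distinct, len 2
Longest length with ≤2 distinct: 9.

9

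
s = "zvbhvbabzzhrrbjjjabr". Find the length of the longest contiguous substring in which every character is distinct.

4

add z: [z] len 1
add v: [z, v] len 2
add b: [z, v, b] len 3
add h: [z, v, b, h] len 4
add v (repeat v, move left end past it): [b, h, v] len 3
add b (repeat b, move left end past it): [h, v, b] len 3
add a: [h, v, b, a] len 4
add b (repeat b, move left end past it): [a, b] len 2
add z: [a, b, z] len 3
add z (repeat z, move left end past it): [z] len 1
add h: [z, h] len 2
add r: [z, h, r] len 3
add r (repeat r, move left end past it): [r] len 1
add b: [r, b] len 2
add j: [r, b, j] len 3
add j (repeat j, move left end past it): [j] len 1
add j (repeat j, move left end past it): [j] len 1
add a: [j, a] len 2
add b: [j, a, b] len 3
add r: [j, a, b, r] len 4
Longest all-distinct length: 4.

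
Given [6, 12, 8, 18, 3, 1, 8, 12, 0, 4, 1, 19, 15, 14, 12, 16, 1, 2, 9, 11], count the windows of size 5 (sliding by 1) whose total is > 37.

12

[6, 12, 8, 18, 3] → sum 47  > 37 ✓
[12, 8, 18, 3, 1] → sum 42  > 37 ✓
[8, 18, 3, 1, 8] → sum 38  > 37 ✓
[18, 3, 1, 8, 12] → sum 42  > 37 ✓
[3, 1, 8, 12, 0] → sum 24
[1, 8, 12, 0, 4] → sum 25
[8, 12, 0, 4, 1] → sum 25
[12, 0, 4, 1, 19] → sum 36
[0, 4, 1, 19, 15] → sum 39  > 37 ✓
[4, 1, 19, 15, 14] → sum 53  > 37 ✓
[1, 19, 15, 14, 12] → sum 61  > 37 ✓
[19, 15, 14, 12, 16] → sum 76  > 37 ✓
[15, 14, 12, 16, 1] → sum 58  > 37 ✓
[14, 12, 16, 1, 2] → sum 45  > 37 ✓
[12, 16, 1, 2, 9] → sum 40  > 37 ✓
[16, 1, 2, 9, 11] → sum 39  > 37 ✓
12 windows satisfy the condition.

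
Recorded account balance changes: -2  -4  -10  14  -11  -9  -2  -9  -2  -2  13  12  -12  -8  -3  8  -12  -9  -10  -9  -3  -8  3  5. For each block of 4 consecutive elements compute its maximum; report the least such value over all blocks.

Each size-4 window and its max:
(-2, -4, -10, 14) → max 14
(-4, -10, 14, -11) → max 14
(-10, 14, -11, -9) → max 14
(14, -11, -9, -2) → max 14
(-11, -9, -2, -9) → max -2
(-9, -2, -9, -2) → max -2
(-2, -9, -2, -2) → max -2
(-9, -2, -2, 13) → max 13
(-2, -2, 13, 12) → max 13
(-2, 13, 12, -12) → max 13
(13, 12, -12, -8) → max 13
(12, -12, -8, -3) → max 12
(-12, -8, -3, 8) → max 8
(-8, -3, 8, -12) → max 8
(-3, 8, -12, -9) → max 8
(8, -12, -9, -10) → max 8
(-12, -9, -10, -9) → max -9
(-9, -10, -9, -3) → max -3
(-10, -9, -3, -8) → max -3
(-9, -3, -8, 3) → max 3
(-3, -8, 3, 5) → max 5
Least of these is -9.

-9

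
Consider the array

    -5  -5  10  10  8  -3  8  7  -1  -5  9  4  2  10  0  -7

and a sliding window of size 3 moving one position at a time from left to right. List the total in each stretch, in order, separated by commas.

Sliding a size-3 window across the 16 values:
-5 -5 10 → sum 0
-5 10 10 → sum 15
10 10 8 → sum 28
10 8 -3 → sum 15
8 -3 8 → sum 13
-3 8 7 → sum 12
8 7 -1 → sum 14
7 -1 -5 → sum 1
-1 -5 9 → sum 3
-5 9 4 → sum 8
9 4 2 → sum 15
4 2 10 → sum 16
2 10 0 → sum 12
10 0 -7 → sum 3

0, 15, 28, 15, 13, 12, 14, 1, 3, 8, 15, 16, 12, 3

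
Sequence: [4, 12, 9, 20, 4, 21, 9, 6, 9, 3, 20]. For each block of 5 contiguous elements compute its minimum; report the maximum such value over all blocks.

4

4 12 9 20 4 → min 4
12 9 20 4 21 → min 4
9 20 4 21 9 → min 4
20 4 21 9 6 → min 4
4 21 9 6 9 → min 4
21 9 6 9 3 → min 3
9 6 9 3 20 → min 3
Maximum of these is 4.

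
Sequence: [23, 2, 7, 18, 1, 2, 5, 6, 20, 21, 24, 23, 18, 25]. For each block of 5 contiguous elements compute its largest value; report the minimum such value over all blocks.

23 2 7 18 1 → max 23
2 7 18 1 2 → max 18
7 18 1 2 5 → max 18
18 1 2 5 6 → max 18
1 2 5 6 20 → max 20
2 5 6 20 21 → max 21
5 6 20 21 24 → max 24
6 20 21 24 23 → max 24
20 21 24 23 18 → max 24
21 24 23 18 25 → max 25
Minimum of these is 18.

18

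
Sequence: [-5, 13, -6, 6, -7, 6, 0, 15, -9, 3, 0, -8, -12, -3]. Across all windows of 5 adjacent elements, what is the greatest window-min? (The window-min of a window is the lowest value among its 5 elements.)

-5 13 -6 6 -7 → min -7
13 -6 6 -7 6 → min -7
-6 6 -7 6 0 → min -7
6 -7 6 0 15 → min -7
-7 6 0 15 -9 → min -9
6 0 15 -9 3 → min -9
0 15 -9 3 0 → min -9
15 -9 3 0 -8 → min -9
-9 3 0 -8 -12 → min -12
3 0 -8 -12 -3 → min -12
Greatest of these is -7.

-7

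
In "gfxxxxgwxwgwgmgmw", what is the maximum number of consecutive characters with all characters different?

add g: [g] len 1
add f: [g, f] len 2
add x: [g, f, x] len 3
add x (repeat x, move left end past it): [x] len 1
add x (repeat x, move left end past it): [x] len 1
add x (repeat x, move left end past it): [x] len 1
add g: [x, g] len 2
add w: [x, g, w] len 3
add x (repeat x, move left end past it): [g, w, x] len 3
add w (repeat w, move left end past it): [x, w] len 2
add g: [x, w, g] len 3
add w (repeat w, move left end past it): [g, w] len 2
add g (repeat g, move left end past it): [w, g] len 2
add m: [w, g, m] len 3
add g (repeat g, move left end past it): [m, g] len 2
add m (repeat m, move left end past it): [g, m] len 2
add w: [g, m, w] len 3
Longest all-distinct length: 3.

3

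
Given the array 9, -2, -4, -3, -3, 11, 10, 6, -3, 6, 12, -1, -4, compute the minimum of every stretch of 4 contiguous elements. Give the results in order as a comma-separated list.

-4, -4, -4, -3, -3, -3, -3, -3, -3, -4

9 -2 -4 -3 → min -4
-2 -4 -3 -3 → min -4
-4 -3 -3 11 → min -4
-3 -3 11 10 → min -3
-3 11 10 6 → min -3
11 10 6 -3 → min -3
10 6 -3 6 → min -3
6 -3 6 12 → min -3
-3 6 12 -1 → min -3
6 12 -1 -4 → min -4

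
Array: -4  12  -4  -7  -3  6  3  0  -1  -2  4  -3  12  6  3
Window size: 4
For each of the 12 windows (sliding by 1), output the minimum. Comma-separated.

(-4, 12, -4, -7) → min -7
(12, -4, -7, -3) → min -7
(-4, -7, -3, 6) → min -7
(-7, -3, 6, 3) → min -7
(-3, 6, 3, 0) → min -3
(6, 3, 0, -1) → min -1
(3, 0, -1, -2) → min -2
(0, -1, -2, 4) → min -2
(-1, -2, 4, -3) → min -3
(-2, 4, -3, 12) → min -3
(4, -3, 12, 6) → min -3
(-3, 12, 6, 3) → min -3

-7, -7, -7, -7, -3, -1, -2, -2, -3, -3, -3, -3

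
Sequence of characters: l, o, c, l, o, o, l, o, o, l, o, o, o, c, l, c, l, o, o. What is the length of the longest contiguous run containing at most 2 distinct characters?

[l] 1 distinct, len 1
[l, o] 2 distinct, len 2
[o, c] 2 distinct, len 2
[c, l] 2 distinct, len 2
[l, o] 2 distinct, len 2
[l, o, o] 2 distinct, len 3
[l, o, o, l] 2 distinct, len 4
[l, o, o, l, o] 2 distinct, len 5
[l, o, o, l, o, o] 2 distinct, len 6
[l, o, o, l, o, o, l] 2 distinct, len 7
[l, o, o, l, o, o, l, o] 2 distinct, len 8
[l, o, o, l, o, o, l, o, o] 2 distinct, len 9
[l, o, o, l, o, o, l, o, o, o] 2 distinct, len 10
[o, o, o, c] 2 distinct, len 4
[c, l] 2 distinct, len 2
[c, l, c] 2 distinct, len 3
[c, l, c, l] 2 distinct, len 4
[l, o] 2 distinct, len 2
[l, o, o] 2 distinct, len 3
Longest length with ≤2 distinct: 10.

10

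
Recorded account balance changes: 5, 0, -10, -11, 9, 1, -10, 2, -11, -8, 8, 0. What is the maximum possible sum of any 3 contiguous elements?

0

5 0 -10 → sum -5
0 -10 -11 → sum -21
-10 -11 9 → sum -12
-11 9 1 → sum -1
9 1 -10 → sum 0
1 -10 2 → sum -7
-10 2 -11 → sum -19
2 -11 -8 → sum -17
-11 -8 8 → sum -11
-8 8 0 → sum 0
Maximum of these is 0.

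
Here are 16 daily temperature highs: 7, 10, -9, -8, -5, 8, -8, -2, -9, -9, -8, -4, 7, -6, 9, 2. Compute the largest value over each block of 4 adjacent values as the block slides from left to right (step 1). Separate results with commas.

10, 10, 8, 8, 8, 8, -2, -2, -4, 7, 7, 9, 9

[7, 10, -9, -8] → max 10
[10, -9, -8, -5] → max 10
[-9, -8, -5, 8] → max 8
[-8, -5, 8, -8] → max 8
[-5, 8, -8, -2] → max 8
[8, -8, -2, -9] → max 8
[-8, -2, -9, -9] → max -2
[-2, -9, -9, -8] → max -2
[-9, -9, -8, -4] → max -4
[-9, -8, -4, 7] → max 7
[-8, -4, 7, -6] → max 7
[-4, 7, -6, 9] → max 9
[7, -6, 9, 2] → max 9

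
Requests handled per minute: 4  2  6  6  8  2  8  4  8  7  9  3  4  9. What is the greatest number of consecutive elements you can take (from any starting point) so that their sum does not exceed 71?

13

add 4: [4] sum 4, len 1
add 2: [4, 2] sum 6, len 2
add 6: [4, 2, 6] sum 12, len 3
add 6: [4, 2, 6, 6] sum 18, len 4
add 8: [4, 2, 6, 6, 8] sum 26, len 5
add 2: [4, 2, 6, 6, 8, 2] sum 28, len 6
add 8: [4, 2, 6, 6, 8, 2, 8] sum 36, len 7
add 4: [4, 2, 6, 6, 8, 2, 8, 4] sum 40, len 8
add 8: [4, 2, 6, 6, 8, 2, 8, 4, 8] sum 48, len 9
add 7: [4, 2, 6, 6, 8, 2, 8, 4, 8, 7] sum 55, len 10
add 9: [4, 2, 6, 6, 8, 2, 8, 4, 8, 7, 9] sum 64, len 11
add 3: [4, 2, 6, 6, 8, 2, 8, 4, 8, 7, 9, 3] sum 67, len 12
add 4: [4, 2, 6, 6, 8, 2, 8, 4, 8, 7, 9, 3, 4] sum 71, len 13
add 9: [6, 8, 2, 8, 4, 8, 7, 9, 3, 4, 9] sum 68, len 11
Longest length seen: 13.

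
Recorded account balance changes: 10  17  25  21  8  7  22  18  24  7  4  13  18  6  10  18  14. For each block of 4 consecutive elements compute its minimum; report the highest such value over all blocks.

[10, 17, 25, 21] → min 10
[17, 25, 21, 8] → min 8
[25, 21, 8, 7] → min 7
[21, 8, 7, 22] → min 7
[8, 7, 22, 18] → min 7
[7, 22, 18, 24] → min 7
[22, 18, 24, 7] → min 7
[18, 24, 7, 4] → min 4
[24, 7, 4, 13] → min 4
[7, 4, 13, 18] → min 4
[4, 13, 18, 6] → min 4
[13, 18, 6, 10] → min 6
[18, 6, 10, 18] → min 6
[6, 10, 18, 14] → min 6
Highest of these is 10.

10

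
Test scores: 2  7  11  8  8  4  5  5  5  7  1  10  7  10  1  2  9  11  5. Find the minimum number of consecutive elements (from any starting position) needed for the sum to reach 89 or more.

add 2: running sum 2 < 89
add 7: running sum 9 < 89
add 11: running sum 20 < 89
add 8: running sum 28 < 89
add 8: running sum 36 < 89
add 4: running sum 40 < 89
add 5: running sum 45 < 89
add 5: running sum 50 < 89
add 5: running sum 55 < 89
add 7: running sum 62 < 89
add 1: running sum 63 < 89
add 10: running sum 73 < 89
add 7: running sum 80 < 89
end 13: [2, 7, 11, 8, 8, 4, 5, 5, 5, 7, 1, 10, 7, 10] sum 90, len 14
end 14: [7, 11, 8, 8, 4, 5, 5, 5, 7, 1, 10, 7, 10, 1] sum 89, len 14
end 15: [7, 11, 8, 8, 4, 5, 5, 5, 7, 1, 10, 7, 10, 1, 2] sum 91, len 15
end 16: [11, 8, 8, 4, 5, 5, 5, 7, 1, 10, 7, 10, 1, 2, 9] sum 93, len 15
end 17: [8, 8, 4, 5, 5, 5, 7, 1, 10, 7, 10, 1, 2, 9, 11] sum 93, len 15
end 18: [8, 4, 5, 5, 5, 7, 1, 10, 7, 10, 1, 2, 9, 11, 5] sum 90, len 15
Shortest qualifying length: 14.

14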